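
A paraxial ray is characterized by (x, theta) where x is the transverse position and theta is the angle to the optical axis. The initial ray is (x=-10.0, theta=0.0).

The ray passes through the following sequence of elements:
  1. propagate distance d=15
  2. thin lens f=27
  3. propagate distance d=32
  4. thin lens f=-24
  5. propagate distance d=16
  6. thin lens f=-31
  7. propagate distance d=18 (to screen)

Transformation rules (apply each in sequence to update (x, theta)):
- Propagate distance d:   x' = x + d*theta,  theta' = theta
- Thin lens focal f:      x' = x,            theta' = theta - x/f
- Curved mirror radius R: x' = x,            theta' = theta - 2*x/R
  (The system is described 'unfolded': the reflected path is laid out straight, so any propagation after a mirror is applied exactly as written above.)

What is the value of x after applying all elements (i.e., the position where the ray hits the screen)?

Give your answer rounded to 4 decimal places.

Initial: x=-10.0000 theta=0.0000
After 1 (propagate distance d=15): x=-10.0000 theta=0.0000
After 2 (thin lens f=27): x=-10.0000 theta=10/27 (≈0.3704)
After 3 (propagate distance d=32): x=50/27 (≈1.8519) theta=10/27 (≈0.3704)
After 4 (thin lens f=-24): x=50/27 (≈1.8519) theta=145/324 (≈0.4475)
After 5 (propagate distance d=16): x=730/81 (≈9.0123) theta=145/324 (≈0.4475)
After 6 (thin lens f=-31): x=730/81 (≈9.0123) theta=7415/10044 (≈0.7383)
After 7 (propagate distance d=18 (to screen)): x=111995/5022 (≈22.3009) theta=7415/10044 (≈0.7383)
Rounded to 4 decimal places: x = 22.3009

Answer: 22.3009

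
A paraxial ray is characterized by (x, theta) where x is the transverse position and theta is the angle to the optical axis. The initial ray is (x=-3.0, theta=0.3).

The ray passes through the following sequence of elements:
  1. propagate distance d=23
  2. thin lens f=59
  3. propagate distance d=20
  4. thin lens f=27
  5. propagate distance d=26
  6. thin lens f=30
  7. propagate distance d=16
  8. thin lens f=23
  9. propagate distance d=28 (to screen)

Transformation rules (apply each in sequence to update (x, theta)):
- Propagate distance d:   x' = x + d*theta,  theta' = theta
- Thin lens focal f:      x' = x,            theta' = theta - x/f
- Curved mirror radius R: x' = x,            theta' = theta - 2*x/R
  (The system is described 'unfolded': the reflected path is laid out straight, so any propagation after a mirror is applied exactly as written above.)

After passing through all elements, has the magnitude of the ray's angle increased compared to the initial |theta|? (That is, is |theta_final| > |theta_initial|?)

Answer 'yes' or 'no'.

Initial: x=-3.0000 theta=0.3000
After 1 (propagate distance d=23): x=3.9000 theta=0.3000
After 2 (thin lens f=59): x=3.9000 theta=69/295 (≈0.2339)
After 3 (propagate distance d=20): x=5061/590 (≈8.5780) theta=69/295 (≈0.2339)
After 4 (thin lens f=27): x=5061/590 (≈8.5780) theta=-89/1062 (≈-0.0838)
After 5 (propagate distance d=26): x=33979/5310 (≈6.3991) theta=-89/1062 (≈-0.0838)
After 6 (thin lens f=30): x=33979/5310 (≈6.3991) theta=-47329/159300 (≈-0.2971)
After 7 (propagate distance d=16): x=131053/79650 (≈1.6454) theta=-47329/159300 (≈-0.2971)
After 8 (thin lens f=23): x=131053/79650 (≈1.6454) theta=-1350673/3663900 (≈-0.3686)
After 9 (propagate distance d=28 (to screen)): x=-5298401/610650 (≈-8.6767) theta=-1350673/3663900 (≈-0.3686)
|theta_initial|=0.3000 |theta_final|=1350673/3663900 (≈0.3686) -> increased

Answer: yes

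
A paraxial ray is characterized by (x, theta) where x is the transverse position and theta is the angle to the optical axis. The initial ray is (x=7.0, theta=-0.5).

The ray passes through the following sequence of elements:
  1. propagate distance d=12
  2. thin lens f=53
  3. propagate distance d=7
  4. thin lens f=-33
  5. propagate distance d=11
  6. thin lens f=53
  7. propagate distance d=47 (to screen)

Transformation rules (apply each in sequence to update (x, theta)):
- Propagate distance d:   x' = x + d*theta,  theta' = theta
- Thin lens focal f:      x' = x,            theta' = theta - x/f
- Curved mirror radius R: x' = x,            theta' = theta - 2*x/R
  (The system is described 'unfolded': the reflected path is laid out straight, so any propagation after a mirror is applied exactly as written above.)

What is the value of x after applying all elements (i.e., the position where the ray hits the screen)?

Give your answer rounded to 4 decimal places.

Answer: -29.1789

Derivation:
Initial: x=7.0000 theta=-0.5000
After 1 (propagate distance d=12): x=1.0000 theta=-0.5000
After 2 (thin lens f=53): x=1.0000 theta=-55/106 (≈-0.5189)
After 3 (propagate distance d=7): x=-279/106 (≈-2.6321) theta=-55/106 (≈-0.5189)
After 4 (thin lens f=-33): x=-279/106 (≈-2.6321) theta=-349/583 (≈-0.5986)
After 5 (propagate distance d=11): x=-977/106 (≈-9.2170) theta=-349/583 (≈-0.5986)
After 6 (thin lens f=53): x=-977/106 (≈-9.2170) theta=-26247/61798 (≈-0.4247)
After 7 (propagate distance d=47 (to screen)): x=-901600/30899 (≈-29.1789) theta=-26247/61798 (≈-0.4247)
Rounded to 4 decimal places: x = -29.1789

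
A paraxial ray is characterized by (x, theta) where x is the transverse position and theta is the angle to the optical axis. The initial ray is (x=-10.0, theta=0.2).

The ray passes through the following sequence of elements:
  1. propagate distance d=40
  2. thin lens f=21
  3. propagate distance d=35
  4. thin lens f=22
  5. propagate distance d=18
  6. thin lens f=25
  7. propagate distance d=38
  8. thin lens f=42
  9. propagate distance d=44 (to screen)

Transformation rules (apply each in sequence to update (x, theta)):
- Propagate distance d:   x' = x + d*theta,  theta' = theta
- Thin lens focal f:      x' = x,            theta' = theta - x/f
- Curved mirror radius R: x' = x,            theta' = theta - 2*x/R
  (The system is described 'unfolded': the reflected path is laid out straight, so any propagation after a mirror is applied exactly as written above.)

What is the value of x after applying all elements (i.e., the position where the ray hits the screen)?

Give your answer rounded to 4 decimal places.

Initial: x=-10.0000 theta=0.2000
After 1 (propagate distance d=40): x=-2.0000 theta=0.2000
After 2 (thin lens f=21): x=-2.0000 theta=31/105 (≈0.2952)
After 3 (propagate distance d=35): x=25/3 (≈8.3333) theta=31/105 (≈0.2952)
After 4 (thin lens f=22): x=25/3 (≈8.3333) theta=-193/2310 (≈-0.0835)
After 5 (propagate distance d=18): x=7888/1155 (≈6.8294) theta=-193/2310 (≈-0.0835)
After 6 (thin lens f=25): x=7888/1155 (≈6.8294) theta=-981/2750 (≈-0.3567)
After 7 (propagate distance d=38): x=-194219/28875 (≈-6.7262) theta=-981/2750 (≈-0.3567)
After 8 (thin lens f=42): x=-194219/28875 (≈-6.7262) theta=-119201/606375 (≈-0.1966)
After 9 (propagate distance d=44 (to screen)): x=-9323443/606375 (≈-15.3757) theta=-119201/606375 (≈-0.1966)
Rounded to 4 decimal places: x = -15.3757

Answer: -15.3757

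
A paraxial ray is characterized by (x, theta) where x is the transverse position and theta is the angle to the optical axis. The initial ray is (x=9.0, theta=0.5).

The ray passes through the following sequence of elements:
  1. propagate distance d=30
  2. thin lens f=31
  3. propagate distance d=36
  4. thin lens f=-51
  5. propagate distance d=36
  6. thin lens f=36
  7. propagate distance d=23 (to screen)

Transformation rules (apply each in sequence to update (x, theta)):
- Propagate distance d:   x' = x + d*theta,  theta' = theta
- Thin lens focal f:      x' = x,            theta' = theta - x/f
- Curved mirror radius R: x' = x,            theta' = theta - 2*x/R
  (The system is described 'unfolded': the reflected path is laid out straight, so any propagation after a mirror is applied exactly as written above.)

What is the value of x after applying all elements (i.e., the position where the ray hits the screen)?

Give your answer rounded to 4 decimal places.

Initial: x=9.0000 theta=0.5000
After 1 (propagate distance d=30): x=24.0000 theta=0.5000
After 2 (thin lens f=31): x=24.0000 theta=-17/62 (≈-0.2742)
After 3 (propagate distance d=36): x=438/31 (≈14.1290) theta=-17/62 (≈-0.2742)
After 4 (thin lens f=-51): x=438/31 (≈14.1290) theta=3/1054 (≈0.0028)
After 5 (propagate distance d=36): x=7500/527 (≈14.2315) theta=3/1054 (≈0.0028)
After 6 (thin lens f=36): x=7500/527 (≈14.2315) theta=-73/186 (≈-0.3925)
After 7 (propagate distance d=23 (to screen)): x=16457/3162 (≈5.2046) theta=-73/186 (≈-0.3925)
Rounded to 4 decimal places: x = 5.2046

Answer: 5.2046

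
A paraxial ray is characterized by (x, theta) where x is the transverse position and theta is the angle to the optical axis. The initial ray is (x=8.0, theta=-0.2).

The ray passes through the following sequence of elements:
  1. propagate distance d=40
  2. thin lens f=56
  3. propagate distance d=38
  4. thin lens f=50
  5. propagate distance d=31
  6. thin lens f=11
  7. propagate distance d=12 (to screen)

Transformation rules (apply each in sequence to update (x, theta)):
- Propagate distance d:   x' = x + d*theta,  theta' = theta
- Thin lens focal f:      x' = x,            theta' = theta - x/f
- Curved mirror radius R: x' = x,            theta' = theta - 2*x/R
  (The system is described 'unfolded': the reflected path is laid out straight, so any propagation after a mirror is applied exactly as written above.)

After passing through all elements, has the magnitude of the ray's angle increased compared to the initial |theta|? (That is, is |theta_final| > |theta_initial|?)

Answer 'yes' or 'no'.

Initial: x=8.0000 theta=-0.2000
After 1 (propagate distance d=40): x=0.0000 theta=-0.2000
After 2 (thin lens f=56): x=0.0000 theta=-0.2000
After 3 (propagate distance d=38): x=-7.6000 theta=-0.2000
After 4 (thin lens f=50): x=-7.6000 theta=-0.0480
After 5 (propagate distance d=31): x=-9.0880 theta=-0.0480
After 6 (thin lens f=11): x=-9.0880 theta=214/275 (≈0.7782)
After 7 (propagate distance d=12 (to screen)): x=344/1375 (≈0.2502) theta=214/275 (≈0.7782)
|theta_initial|=0.2000 |theta_final|=214/275 (≈0.7782) -> increased

Answer: yes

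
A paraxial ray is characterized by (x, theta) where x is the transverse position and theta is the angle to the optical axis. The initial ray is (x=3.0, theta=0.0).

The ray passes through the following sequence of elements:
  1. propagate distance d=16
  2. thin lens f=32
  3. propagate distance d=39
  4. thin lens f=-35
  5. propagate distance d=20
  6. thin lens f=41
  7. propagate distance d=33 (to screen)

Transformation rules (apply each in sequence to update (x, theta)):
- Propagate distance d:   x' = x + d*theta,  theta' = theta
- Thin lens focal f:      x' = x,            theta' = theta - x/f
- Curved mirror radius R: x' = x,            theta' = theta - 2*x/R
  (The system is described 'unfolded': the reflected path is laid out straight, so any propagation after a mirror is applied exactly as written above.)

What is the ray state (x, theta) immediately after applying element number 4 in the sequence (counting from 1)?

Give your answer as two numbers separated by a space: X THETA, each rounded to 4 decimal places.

Initial: x=3.0000 theta=0.0000
After 1 (propagate distance d=16): x=3.0000 theta=0.0000
After 2 (thin lens f=32): x=3.0000 theta=-3/32 (≈-0.0938)
After 3 (propagate distance d=39): x=-21/32 (≈-0.6563) theta=-3/32 (≈-0.0938)
After 4 (thin lens f=-35): x=-21/32 (≈-0.6563) theta=-0.1125
Rounded to 4 decimal places: x = -0.6563, theta = -0.1125

Answer: -0.6563 -0.1125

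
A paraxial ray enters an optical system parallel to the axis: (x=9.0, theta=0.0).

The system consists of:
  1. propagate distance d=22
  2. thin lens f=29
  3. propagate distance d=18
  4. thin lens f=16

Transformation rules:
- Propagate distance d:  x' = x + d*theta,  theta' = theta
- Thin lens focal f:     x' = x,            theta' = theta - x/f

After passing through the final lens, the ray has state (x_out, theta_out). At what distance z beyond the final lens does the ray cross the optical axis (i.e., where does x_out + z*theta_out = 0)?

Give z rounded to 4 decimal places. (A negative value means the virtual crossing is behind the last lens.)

Initial: x=9.0000 theta=0.0000
After 1 (propagate distance d=22): x=9.0000 theta=0.0000
After 2 (thin lens f=29): x=9.0000 theta=-9/29 (≈-0.3103)
After 3 (propagate distance d=18): x=99/29 (≈3.4138) theta=-9/29 (≈-0.3103)
After 4 (thin lens f=16): x=99/29 (≈3.4138) theta=-243/464 (≈-0.5237)
z_focus = -x_out/theta_out = -(99/29)/(-243/464) = 176/27 ≈ 6.5185
Rounded to 4 decimal places: z = 6.5185

Answer: 6.5185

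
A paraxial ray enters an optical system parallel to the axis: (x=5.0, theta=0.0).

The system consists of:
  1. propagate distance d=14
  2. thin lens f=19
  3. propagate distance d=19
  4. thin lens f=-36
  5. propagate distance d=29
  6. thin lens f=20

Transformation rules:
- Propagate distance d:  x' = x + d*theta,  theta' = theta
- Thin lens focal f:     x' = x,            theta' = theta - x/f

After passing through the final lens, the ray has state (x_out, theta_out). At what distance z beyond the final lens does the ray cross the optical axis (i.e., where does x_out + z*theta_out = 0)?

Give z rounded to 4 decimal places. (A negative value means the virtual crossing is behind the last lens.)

Initial: x=5.0000 theta=0.0000
After 1 (propagate distance d=14): x=5.0000 theta=0.0000
After 2 (thin lens f=19): x=5.0000 theta=-5/19 (≈-0.2632)
After 3 (propagate distance d=19): x=0.0000 theta=-5/19 (≈-0.2632)
After 4 (thin lens f=-36): x=0.0000 theta=-5/19 (≈-0.2632)
After 5 (propagate distance d=29): x=-145/19 (≈-7.6316) theta=-5/19 (≈-0.2632)
After 6 (thin lens f=20): x=-145/19 (≈-7.6316) theta=9/76 (≈0.1184)
z_focus = -x_out/theta_out = -(-145/19)/(9/76) = 580/9 ≈ 64.4444
Rounded to 4 decimal places: z = 64.4444

Answer: 64.4444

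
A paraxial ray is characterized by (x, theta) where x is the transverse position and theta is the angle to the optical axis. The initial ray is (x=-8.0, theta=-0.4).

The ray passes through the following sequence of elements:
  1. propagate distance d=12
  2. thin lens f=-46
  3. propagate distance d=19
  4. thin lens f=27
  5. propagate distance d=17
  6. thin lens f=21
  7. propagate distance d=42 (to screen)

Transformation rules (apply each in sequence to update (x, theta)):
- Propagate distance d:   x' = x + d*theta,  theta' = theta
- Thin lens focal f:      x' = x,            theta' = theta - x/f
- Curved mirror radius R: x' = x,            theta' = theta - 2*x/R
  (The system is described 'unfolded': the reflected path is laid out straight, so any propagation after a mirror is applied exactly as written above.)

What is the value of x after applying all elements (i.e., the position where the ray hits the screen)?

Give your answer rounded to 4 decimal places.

Answer: 32.5147

Derivation:
Initial: x=-8.0000 theta=-0.4000
After 1 (propagate distance d=12): x=-12.8000 theta=-0.4000
After 2 (thin lens f=-46): x=-12.8000 theta=-78/115 (≈-0.6783)
After 3 (propagate distance d=19): x=-2954/115 (≈-25.6870) theta=-78/115 (≈-0.6783)
After 4 (thin lens f=27): x=-2954/115 (≈-25.6870) theta=848/3105 (≈0.2731)
After 5 (propagate distance d=17): x=-65342/3105 (≈-21.0441) theta=848/3105 (≈0.2731)
After 6 (thin lens f=21): x=-65342/3105 (≈-21.0441) theta=16630/13041 (≈1.2752)
After 7 (propagate distance d=42 (to screen)): x=100958/3105 (≈32.5147) theta=16630/13041 (≈1.2752)
Rounded to 4 decimal places: x = 32.5147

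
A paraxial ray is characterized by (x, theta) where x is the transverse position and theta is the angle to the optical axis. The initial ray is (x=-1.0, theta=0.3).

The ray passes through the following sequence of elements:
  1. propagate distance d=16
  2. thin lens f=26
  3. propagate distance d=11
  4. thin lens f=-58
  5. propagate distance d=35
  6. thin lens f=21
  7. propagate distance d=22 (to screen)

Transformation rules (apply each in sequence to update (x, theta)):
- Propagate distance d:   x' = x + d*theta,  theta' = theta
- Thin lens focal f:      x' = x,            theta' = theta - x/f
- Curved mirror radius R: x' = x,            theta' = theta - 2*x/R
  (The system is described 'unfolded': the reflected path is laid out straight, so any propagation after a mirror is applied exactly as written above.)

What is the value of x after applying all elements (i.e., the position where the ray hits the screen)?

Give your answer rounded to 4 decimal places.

Answer: 4.7921

Derivation:
Initial: x=-1.0000 theta=0.3000
After 1 (propagate distance d=16): x=3.8000 theta=0.3000
After 2 (thin lens f=26): x=3.8000 theta=2/13 (≈0.1538)
After 3 (propagate distance d=11): x=357/65 (≈5.4923) theta=2/13 (≈0.1538)
After 4 (thin lens f=-58): x=357/65 (≈5.4923) theta=937/3770 (≈0.2485)
After 5 (propagate distance d=35): x=53501/3770 (≈14.1912) theta=937/3770 (≈0.2485)
After 6 (thin lens f=21): x=53501/3770 (≈14.1912) theta=-2416/5655 (≈-0.4272)
After 7 (propagate distance d=22 (to screen)): x=54199/11310 (≈4.7921) theta=-2416/5655 (≈-0.4272)
Rounded to 4 decimal places: x = 4.7921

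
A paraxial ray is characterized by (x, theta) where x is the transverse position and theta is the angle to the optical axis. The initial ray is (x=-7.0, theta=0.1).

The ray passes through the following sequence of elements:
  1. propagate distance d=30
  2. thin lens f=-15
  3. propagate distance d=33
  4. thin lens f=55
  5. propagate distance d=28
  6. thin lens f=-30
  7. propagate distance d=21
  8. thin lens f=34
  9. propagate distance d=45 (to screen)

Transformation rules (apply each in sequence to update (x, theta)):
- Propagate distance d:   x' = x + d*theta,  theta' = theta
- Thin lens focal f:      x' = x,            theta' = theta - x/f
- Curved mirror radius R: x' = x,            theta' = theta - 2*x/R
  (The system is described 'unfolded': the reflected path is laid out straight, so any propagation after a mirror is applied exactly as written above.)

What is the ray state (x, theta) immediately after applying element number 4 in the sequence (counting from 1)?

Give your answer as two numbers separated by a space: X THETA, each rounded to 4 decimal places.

Initial: x=-7.0000 theta=0.1000
After 1 (propagate distance d=30): x=-4.0000 theta=0.1000
After 2 (thin lens f=-15): x=-4.0000 theta=-1/6 (≈-0.1667)
After 3 (propagate distance d=33): x=-9.5000 theta=-1/6 (≈-0.1667)
After 4 (thin lens f=55): x=-9.5000 theta=1/165 (≈0.0061)
Rounded to 4 decimal places: x = -9.5000, theta = 0.0061

Answer: -9.5000 0.0061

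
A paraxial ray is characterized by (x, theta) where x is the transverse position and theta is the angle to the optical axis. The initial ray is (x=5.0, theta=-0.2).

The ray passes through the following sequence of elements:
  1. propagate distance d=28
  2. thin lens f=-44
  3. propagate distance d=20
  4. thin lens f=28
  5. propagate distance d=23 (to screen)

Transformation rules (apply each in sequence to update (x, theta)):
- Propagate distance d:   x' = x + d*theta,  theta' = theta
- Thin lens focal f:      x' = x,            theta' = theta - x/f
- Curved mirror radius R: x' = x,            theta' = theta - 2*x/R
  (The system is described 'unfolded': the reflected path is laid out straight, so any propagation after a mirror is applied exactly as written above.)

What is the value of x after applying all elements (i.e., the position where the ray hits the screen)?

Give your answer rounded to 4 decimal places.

Initial: x=5.0000 theta=-0.2000
After 1 (propagate distance d=28): x=-0.6000 theta=-0.2000
After 2 (thin lens f=-44): x=-0.6000 theta=-47/220 (≈-0.2136)
After 3 (propagate distance d=20): x=-268/55 (≈-4.8727) theta=-47/220 (≈-0.2136)
After 4 (thin lens f=28): x=-268/55 (≈-4.8727) theta=-61/1540 (≈-0.0396)
After 5 (propagate distance d=23 (to screen)): x=-8907/1540 (≈-5.7838) theta=-61/1540 (≈-0.0396)
Rounded to 4 decimal places: x = -5.7838

Answer: -5.7838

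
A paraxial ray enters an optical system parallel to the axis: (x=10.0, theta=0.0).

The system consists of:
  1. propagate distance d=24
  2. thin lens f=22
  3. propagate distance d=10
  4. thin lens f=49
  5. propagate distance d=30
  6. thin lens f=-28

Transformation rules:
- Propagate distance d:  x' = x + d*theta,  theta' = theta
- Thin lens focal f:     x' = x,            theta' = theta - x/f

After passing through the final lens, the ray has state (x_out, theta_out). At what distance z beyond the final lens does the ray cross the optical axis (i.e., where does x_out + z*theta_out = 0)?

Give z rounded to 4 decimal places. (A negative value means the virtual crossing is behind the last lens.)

Answer: -11.7885

Derivation:
Initial: x=10.0000 theta=0.0000
After 1 (propagate distance d=24): x=10.0000 theta=0.0000
After 2 (thin lens f=22): x=10.0000 theta=-5/11 (≈-0.4545)
After 3 (propagate distance d=10): x=60/11 (≈5.4545) theta=-5/11 (≈-0.4545)
After 4 (thin lens f=49): x=60/11 (≈5.4545) theta=-305/539 (≈-0.5659)
After 5 (propagate distance d=30): x=-6210/539 (≈-11.5213) theta=-305/539 (≈-0.5659)
After 6 (thin lens f=-28): x=-6210/539 (≈-11.5213) theta=-7375/7546 (≈-0.9773)
z_focus = -x_out/theta_out = -(-6210/539)/(-7375/7546) = -17388/1475 ≈ -11.7885
Rounded to 4 decimal places: z = -11.7885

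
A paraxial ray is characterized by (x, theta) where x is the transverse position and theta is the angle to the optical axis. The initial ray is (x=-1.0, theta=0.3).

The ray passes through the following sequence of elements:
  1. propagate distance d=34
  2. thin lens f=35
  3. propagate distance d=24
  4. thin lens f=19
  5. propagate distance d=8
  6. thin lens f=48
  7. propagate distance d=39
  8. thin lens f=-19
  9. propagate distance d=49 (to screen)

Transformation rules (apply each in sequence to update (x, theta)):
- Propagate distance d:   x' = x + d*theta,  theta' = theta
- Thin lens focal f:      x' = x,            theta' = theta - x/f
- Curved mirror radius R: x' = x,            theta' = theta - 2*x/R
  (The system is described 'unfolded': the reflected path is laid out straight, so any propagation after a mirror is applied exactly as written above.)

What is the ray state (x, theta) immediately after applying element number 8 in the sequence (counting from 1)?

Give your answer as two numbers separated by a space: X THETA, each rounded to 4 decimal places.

Answer: -18.1142 -1.5753

Derivation:
Initial: x=-1.0000 theta=0.3000
After 1 (propagate distance d=34): x=9.2000 theta=0.3000
After 2 (thin lens f=35): x=9.2000 theta=13/350 (≈0.0371)
After 3 (propagate distance d=24): x=1766/175 (≈10.0914) theta=13/350 (≈0.0371)
After 4 (thin lens f=19): x=1766/175 (≈10.0914) theta=-657/1330 (≈-0.4940)
After 5 (propagate distance d=8): x=20414/3325 (≈6.1395) theta=-657/1330 (≈-0.4940)
After 6 (thin lens f=48): x=20414/3325 (≈6.1395) theta=-49627/79800 (≈-0.6219)
After 7 (propagate distance d=39): x=-481839/26600 (≈-18.1142) theta=-49627/79800 (≈-0.6219)
After 8 (thin lens f=-19): x=-481839/26600 (≈-18.1142) theta=-238843/151620 (≈-1.5753)
Rounded to 4 decimal places: x = -18.1142, theta = -1.5753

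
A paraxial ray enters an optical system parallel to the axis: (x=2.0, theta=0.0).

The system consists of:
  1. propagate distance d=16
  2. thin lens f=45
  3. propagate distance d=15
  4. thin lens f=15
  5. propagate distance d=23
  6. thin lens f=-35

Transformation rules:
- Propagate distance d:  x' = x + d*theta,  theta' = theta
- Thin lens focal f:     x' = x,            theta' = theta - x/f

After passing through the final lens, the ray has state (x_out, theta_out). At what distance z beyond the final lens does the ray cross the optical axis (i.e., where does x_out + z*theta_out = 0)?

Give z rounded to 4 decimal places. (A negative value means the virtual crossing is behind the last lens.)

Answer: -9.4792

Derivation:
Initial: x=2.0000 theta=0.0000
After 1 (propagate distance d=16): x=2.0000 theta=0.0000
After 2 (thin lens f=45): x=2.0000 theta=-2/45 (≈-0.0444)
After 3 (propagate distance d=15): x=4/3 (≈1.3333) theta=-2/45 (≈-0.0444)
After 4 (thin lens f=15): x=4/3 (≈1.3333) theta=-2/15 (≈-0.1333)
After 5 (propagate distance d=23): x=-26/15 (≈-1.7333) theta=-2/15 (≈-0.1333)
After 6 (thin lens f=-35): x=-26/15 (≈-1.7333) theta=-32/175 (≈-0.1829)
z_focus = -x_out/theta_out = -(-26/15)/(-32/175) = -455/48 ≈ -9.4792
Rounded to 4 decimal places: z = -9.4792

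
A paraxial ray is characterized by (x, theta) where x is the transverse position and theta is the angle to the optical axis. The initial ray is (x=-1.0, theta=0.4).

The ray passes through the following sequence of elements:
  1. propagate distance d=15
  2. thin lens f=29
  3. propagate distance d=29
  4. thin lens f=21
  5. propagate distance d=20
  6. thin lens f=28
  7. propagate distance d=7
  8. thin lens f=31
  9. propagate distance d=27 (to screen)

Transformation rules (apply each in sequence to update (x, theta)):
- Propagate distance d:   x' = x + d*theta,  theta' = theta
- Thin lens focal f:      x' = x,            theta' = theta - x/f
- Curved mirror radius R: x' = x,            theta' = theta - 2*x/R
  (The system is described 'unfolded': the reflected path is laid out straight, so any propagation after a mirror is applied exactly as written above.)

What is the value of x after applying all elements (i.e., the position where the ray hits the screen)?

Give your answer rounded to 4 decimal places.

Answer: -13.4907

Derivation:
Initial: x=-1.0000 theta=0.4000
After 1 (propagate distance d=15): x=5.0000 theta=0.4000
After 2 (thin lens f=29): x=5.0000 theta=33/145 (≈0.2276)
After 3 (propagate distance d=29): x=11.6000 theta=33/145 (≈0.2276)
After 4 (thin lens f=21): x=11.6000 theta=-989/3045 (≈-0.3248)
After 5 (propagate distance d=20): x=15542/3045 (≈5.1041) theta=-989/3045 (≈-0.3248)
After 6 (thin lens f=28): x=15542/3045 (≈5.1041) theta=-21617/42630 (≈-0.5071)
After 7 (propagate distance d=7): x=9467/6090 (≈1.5545) theta=-21617/42630 (≈-0.5071)
After 8 (thin lens f=31): x=9467/6090 (≈1.5545) theta=-368198/660765 (≈-0.5572)
After 9 (propagate distance d=27 (to screen)): x=-17828353/1321530 (≈-13.4907) theta=-368198/660765 (≈-0.5572)
Rounded to 4 decimal places: x = -13.4907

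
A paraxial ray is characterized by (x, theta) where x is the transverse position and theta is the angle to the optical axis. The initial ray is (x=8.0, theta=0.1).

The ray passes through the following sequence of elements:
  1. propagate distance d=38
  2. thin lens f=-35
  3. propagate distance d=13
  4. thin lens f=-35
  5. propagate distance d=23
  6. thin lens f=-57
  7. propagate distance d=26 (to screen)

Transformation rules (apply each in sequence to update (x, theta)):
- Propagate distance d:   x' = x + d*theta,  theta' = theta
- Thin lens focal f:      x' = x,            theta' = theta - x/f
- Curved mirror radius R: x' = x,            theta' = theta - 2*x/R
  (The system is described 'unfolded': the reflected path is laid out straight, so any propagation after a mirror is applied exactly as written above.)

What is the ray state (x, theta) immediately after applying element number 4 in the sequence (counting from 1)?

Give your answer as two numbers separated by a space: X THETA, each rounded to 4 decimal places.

Answer: 17.4829 0.9367

Derivation:
Initial: x=8.0000 theta=0.1000
After 1 (propagate distance d=38): x=11.8000 theta=0.1000
After 2 (thin lens f=-35): x=11.8000 theta=153/350 (≈0.4371)
After 3 (propagate distance d=13): x=6119/350 (≈17.4829) theta=153/350 (≈0.4371)
After 4 (thin lens f=-35): x=6119/350 (≈17.4829) theta=5737/6125 (≈0.9367)
Rounded to 4 decimal places: x = 17.4829, theta = 0.9367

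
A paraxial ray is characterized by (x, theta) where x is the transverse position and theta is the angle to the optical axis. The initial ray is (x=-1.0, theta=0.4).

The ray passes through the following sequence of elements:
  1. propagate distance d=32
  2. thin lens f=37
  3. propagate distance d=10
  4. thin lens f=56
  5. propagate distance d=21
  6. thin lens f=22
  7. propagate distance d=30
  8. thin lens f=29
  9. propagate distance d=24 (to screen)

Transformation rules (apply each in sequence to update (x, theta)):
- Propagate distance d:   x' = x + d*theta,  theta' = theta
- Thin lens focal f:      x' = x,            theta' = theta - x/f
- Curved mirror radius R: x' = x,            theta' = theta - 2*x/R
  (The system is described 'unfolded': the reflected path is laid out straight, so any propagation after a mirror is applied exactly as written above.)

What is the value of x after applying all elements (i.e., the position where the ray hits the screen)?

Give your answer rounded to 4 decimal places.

Initial: x=-1.0000 theta=0.4000
After 1 (propagate distance d=32): x=11.8000 theta=0.4000
After 2 (thin lens f=37): x=11.8000 theta=3/37 (≈0.0811)
After 3 (propagate distance d=10): x=2333/185 (≈12.6108) theta=3/37 (≈0.0811)
After 4 (thin lens f=56): x=2333/185 (≈12.6108) theta=-1493/10360 (≈-0.1441)
After 5 (propagate distance d=21): x=2837/296 (≈9.5845) theta=-1493/10360 (≈-0.1441)
After 6 (thin lens f=22): x=2837/296 (≈9.5845) theta=-132141/227920 (≈-0.5798)
After 7 (propagate distance d=30): x=-88987/11396 (≈-7.8086) theta=-132141/227920 (≈-0.5798)
After 8 (thin lens f=29): x=-88987/11396 (≈-7.8086) theta=-2052349/6609680 (≈-0.3105)
After 9 (propagate distance d=24 (to screen)): x=-25217209/1652420 (≈-15.2608) theta=-2052349/6609680 (≈-0.3105)
Rounded to 4 decimal places: x = -15.2608

Answer: -15.2608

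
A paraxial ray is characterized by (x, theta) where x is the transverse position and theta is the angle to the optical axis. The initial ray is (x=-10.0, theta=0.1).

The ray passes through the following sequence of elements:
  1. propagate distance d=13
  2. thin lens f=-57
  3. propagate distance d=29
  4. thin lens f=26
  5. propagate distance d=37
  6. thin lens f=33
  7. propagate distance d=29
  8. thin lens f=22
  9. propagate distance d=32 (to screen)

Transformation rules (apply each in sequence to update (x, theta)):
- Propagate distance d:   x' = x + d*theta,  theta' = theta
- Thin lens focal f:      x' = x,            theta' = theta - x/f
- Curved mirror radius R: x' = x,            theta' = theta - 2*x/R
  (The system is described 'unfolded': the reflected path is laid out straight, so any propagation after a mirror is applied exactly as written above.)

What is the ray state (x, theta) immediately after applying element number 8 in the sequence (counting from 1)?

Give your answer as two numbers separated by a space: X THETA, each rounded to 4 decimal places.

Answer: 10.1683 -0.1936

Derivation:
Initial: x=-10.0000 theta=0.1000
After 1 (propagate distance d=13): x=-8.7000 theta=0.1000
After 2 (thin lens f=-57): x=-8.7000 theta=-1/19 (≈-0.0526)
After 3 (propagate distance d=29): x=-1943/190 (≈-10.2263) theta=-1/19 (≈-0.0526)
After 4 (thin lens f=26): x=-1943/190 (≈-10.2263) theta=1683/4940 (≈0.3407)
After 5 (propagate distance d=37): x=11753/4940 (≈2.3791) theta=1683/4940 (≈0.3407)
After 6 (thin lens f=33): x=11753/4940 (≈2.3791) theta=21893/81510 (≈0.2686)
After 7 (propagate distance d=29): x=127511/12540 (≈10.1683) theta=21893/81510 (≈0.2686)
After 8 (thin lens f=22): x=127511/12540 (≈10.1683) theta=-694351/3586440 (≈-0.1936)
Rounded to 4 decimal places: x = 10.1683, theta = -0.1936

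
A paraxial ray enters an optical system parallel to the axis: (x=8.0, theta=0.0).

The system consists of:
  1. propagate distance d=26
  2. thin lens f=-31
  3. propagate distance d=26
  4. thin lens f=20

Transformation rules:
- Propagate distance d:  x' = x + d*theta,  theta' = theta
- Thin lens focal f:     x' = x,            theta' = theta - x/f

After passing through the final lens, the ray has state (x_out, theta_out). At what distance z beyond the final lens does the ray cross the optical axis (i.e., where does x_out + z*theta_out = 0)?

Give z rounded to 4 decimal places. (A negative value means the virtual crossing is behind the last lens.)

Initial: x=8.0000 theta=0.0000
After 1 (propagate distance d=26): x=8.0000 theta=0.0000
After 2 (thin lens f=-31): x=8.0000 theta=8/31 (≈0.2581)
After 3 (propagate distance d=26): x=456/31 (≈14.7097) theta=8/31 (≈0.2581)
After 4 (thin lens f=20): x=456/31 (≈14.7097) theta=-74/155 (≈-0.4774)
z_focus = -x_out/theta_out = -(456/31)/(-74/155) = 1140/37 ≈ 30.8108
Rounded to 4 decimal places: z = 30.8108

Answer: 30.8108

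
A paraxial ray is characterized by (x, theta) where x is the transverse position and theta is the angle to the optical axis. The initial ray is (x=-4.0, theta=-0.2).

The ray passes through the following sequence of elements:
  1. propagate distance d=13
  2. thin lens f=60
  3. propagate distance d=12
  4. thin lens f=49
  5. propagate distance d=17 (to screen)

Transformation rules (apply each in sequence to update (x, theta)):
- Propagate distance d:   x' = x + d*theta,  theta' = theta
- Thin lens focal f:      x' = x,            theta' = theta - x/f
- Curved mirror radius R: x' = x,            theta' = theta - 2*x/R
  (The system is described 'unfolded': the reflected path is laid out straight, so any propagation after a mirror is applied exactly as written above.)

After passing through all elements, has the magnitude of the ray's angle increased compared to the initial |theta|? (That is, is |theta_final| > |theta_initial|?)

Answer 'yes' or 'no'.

Answer: no

Derivation:
Initial: x=-4.0000 theta=-0.2000
After 1 (propagate distance d=13): x=-6.6000 theta=-0.2000
After 2 (thin lens f=60): x=-6.6000 theta=-0.0900
After 3 (propagate distance d=12): x=-7.6800 theta=-0.0900
After 4 (thin lens f=49): x=-7.6800 theta=327/4900 (≈0.0667)
After 5 (propagate distance d=17 (to screen)): x=-32073/4900 (≈-6.5455) theta=327/4900 (≈0.0667)
|theta_initial|=0.2000 |theta_final|=327/4900 (≈0.0667) -> not increased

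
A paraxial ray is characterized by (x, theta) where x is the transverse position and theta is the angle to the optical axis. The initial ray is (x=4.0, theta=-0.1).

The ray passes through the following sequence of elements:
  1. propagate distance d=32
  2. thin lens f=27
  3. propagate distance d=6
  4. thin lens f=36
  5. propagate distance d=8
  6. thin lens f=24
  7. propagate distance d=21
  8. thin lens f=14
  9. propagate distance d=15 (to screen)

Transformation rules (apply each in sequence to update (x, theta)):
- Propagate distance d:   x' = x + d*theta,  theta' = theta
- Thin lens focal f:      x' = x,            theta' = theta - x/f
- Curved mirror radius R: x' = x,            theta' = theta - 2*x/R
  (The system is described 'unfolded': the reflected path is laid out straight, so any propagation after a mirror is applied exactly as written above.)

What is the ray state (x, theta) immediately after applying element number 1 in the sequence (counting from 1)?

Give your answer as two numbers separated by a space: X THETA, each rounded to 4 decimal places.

Initial: x=4.0000 theta=-0.1000
After 1 (propagate distance d=32): x=0.8000 theta=-0.1000
Rounded to 4 decimal places: x = 0.8000, theta = -0.1000

Answer: 0.8000 -0.1000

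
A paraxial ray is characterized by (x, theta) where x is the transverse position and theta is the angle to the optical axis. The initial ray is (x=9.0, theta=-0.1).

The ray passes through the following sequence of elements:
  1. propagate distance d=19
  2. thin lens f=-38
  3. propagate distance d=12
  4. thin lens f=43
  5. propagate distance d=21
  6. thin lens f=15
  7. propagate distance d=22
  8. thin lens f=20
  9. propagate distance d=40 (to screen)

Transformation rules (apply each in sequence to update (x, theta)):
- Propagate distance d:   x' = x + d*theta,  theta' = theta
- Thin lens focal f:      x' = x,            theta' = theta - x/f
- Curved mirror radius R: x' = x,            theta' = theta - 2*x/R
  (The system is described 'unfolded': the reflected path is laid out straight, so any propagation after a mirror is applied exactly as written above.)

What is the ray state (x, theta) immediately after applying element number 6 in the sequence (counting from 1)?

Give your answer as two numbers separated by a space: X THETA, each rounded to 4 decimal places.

Answer: 5.9894 -0.5018

Derivation:
Initial: x=9.0000 theta=-0.1000
After 1 (propagate distance d=19): x=7.1000 theta=-0.1000
After 2 (thin lens f=-38): x=7.1000 theta=33/380 (≈0.0868)
After 3 (propagate distance d=12): x=1547/190 (≈8.1421) theta=33/380 (≈0.0868)
After 4 (thin lens f=43): x=1547/190 (≈8.1421) theta=-335/3268 (≈-0.1025)
After 5 (propagate distance d=21): x=97867/16340 (≈5.9894) theta=-335/3268 (≈-0.1025)
After 6 (thin lens f=15): x=97867/16340 (≈5.9894) theta=-30748/61275 (≈-0.5018)
Rounded to 4 decimal places: x = 5.9894, theta = -0.5018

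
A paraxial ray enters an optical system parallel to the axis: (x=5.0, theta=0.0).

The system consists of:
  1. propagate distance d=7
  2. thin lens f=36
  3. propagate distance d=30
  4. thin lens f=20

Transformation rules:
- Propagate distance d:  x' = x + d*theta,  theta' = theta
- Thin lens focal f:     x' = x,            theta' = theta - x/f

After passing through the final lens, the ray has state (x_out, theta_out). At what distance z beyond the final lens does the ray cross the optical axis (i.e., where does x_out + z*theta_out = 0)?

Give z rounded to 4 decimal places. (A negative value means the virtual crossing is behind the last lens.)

Answer: 4.6154

Derivation:
Initial: x=5.0000 theta=0.0000
After 1 (propagate distance d=7): x=5.0000 theta=0.0000
After 2 (thin lens f=36): x=5.0000 theta=-5/36 (≈-0.1389)
After 3 (propagate distance d=30): x=5/6 (≈0.8333) theta=-5/36 (≈-0.1389)
After 4 (thin lens f=20): x=5/6 (≈0.8333) theta=-13/72 (≈-0.1806)
z_focus = -x_out/theta_out = -(5/6)/(-13/72) = 60/13 ≈ 4.6154
Rounded to 4 decimal places: z = 4.6154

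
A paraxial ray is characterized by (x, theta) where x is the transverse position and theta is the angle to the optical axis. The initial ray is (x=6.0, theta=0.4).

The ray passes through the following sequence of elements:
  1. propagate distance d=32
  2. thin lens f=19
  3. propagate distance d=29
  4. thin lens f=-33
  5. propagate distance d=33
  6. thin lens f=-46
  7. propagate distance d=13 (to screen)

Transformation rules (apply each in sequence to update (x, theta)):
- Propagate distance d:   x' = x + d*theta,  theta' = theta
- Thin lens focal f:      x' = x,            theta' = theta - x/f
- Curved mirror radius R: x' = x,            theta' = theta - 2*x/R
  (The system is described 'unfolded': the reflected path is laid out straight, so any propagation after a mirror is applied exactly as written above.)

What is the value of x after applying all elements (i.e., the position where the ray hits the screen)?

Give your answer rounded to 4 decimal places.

Answer: -27.5671

Derivation:
Initial: x=6.0000 theta=0.4000
After 1 (propagate distance d=32): x=18.8000 theta=0.4000
After 2 (thin lens f=19): x=18.8000 theta=-56/95 (≈-0.5895)
After 3 (propagate distance d=29): x=162/95 (≈1.7053) theta=-56/95 (≈-0.5895)
After 4 (thin lens f=-33): x=162/95 (≈1.7053) theta=-562/1045 (≈-0.5378)
After 5 (propagate distance d=33): x=-1524/95 (≈-16.0421) theta=-562/1045 (≈-0.5378)
After 6 (thin lens f=-46): x=-1524/95 (≈-16.0421) theta=-21308/24035 (≈-0.8865)
After 7 (propagate distance d=13 (to screen)): x=-662576/24035 (≈-27.5671) theta=-21308/24035 (≈-0.8865)
Rounded to 4 decimal places: x = -27.5671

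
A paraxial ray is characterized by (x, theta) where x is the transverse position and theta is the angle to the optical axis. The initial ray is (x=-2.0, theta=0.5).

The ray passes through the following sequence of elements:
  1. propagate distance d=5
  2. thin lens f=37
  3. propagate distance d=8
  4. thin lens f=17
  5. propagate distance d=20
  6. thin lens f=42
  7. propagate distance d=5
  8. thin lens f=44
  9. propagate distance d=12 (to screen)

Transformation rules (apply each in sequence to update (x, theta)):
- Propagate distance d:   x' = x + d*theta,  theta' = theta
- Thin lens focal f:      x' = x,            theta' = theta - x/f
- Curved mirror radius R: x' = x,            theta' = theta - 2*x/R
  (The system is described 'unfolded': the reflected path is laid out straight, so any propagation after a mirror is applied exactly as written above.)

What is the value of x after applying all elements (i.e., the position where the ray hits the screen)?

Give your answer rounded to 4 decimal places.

Answer: 6.7460

Derivation:
Initial: x=-2.0000 theta=0.5000
After 1 (propagate distance d=5): x=0.5000 theta=0.5000
After 2 (thin lens f=37): x=0.5000 theta=18/37 (≈0.4865)
After 3 (propagate distance d=8): x=325/74 (≈4.3919) theta=18/37 (≈0.4865)
After 4 (thin lens f=17): x=325/74 (≈4.3919) theta=287/1258 (≈0.2281)
After 5 (propagate distance d=20): x=11265/1258 (≈8.9547) theta=287/1258 (≈0.2281)
After 6 (thin lens f=42): x=11265/1258 (≈8.9547) theta=263/17612 (≈0.0149)
After 7 (propagate distance d=5): x=159025/17612 (≈9.0294) theta=263/17612 (≈0.0149)
After 8 (thin lens f=44): x=159025/17612 (≈9.0294) theta=-147453/774928 (≈-0.1903)
After 9 (propagate distance d=12 (to screen)): x=326729/48433 (≈6.7460) theta=-147453/774928 (≈-0.1903)
Rounded to 4 decimal places: x = 6.7460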